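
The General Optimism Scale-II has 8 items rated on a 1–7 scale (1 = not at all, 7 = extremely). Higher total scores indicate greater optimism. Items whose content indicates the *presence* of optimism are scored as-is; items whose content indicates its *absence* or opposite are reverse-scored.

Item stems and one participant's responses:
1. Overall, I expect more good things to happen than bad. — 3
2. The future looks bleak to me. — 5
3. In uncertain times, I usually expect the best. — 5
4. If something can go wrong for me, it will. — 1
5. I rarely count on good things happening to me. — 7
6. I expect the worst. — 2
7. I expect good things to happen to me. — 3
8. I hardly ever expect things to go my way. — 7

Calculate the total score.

29

Items 2, 4, 5, 6, 8 describe the absence/opposite of optimism → reverse-score.
reverse-coded value = 8 − response.
  item 1: 3
  item 2: 8 − 5 = 3
  item 3: 5
  item 4: 8 − 1 = 7
  item 5: 8 − 7 = 1
  item 6: 8 − 2 = 6
  item 7: 3
  item 8: 8 − 7 = 1
Total = 3 + 3 + 5 + 7 + 1 + 6 + 3 + 1 = 29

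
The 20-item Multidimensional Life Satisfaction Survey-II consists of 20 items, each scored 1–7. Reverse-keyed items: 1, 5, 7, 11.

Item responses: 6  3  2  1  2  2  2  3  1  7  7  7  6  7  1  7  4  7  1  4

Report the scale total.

78

Apply reverse scoring (reverse-coded value = 8 − response):
  item 1: 8 − 6 = 2
  item 5: 8 − 2 = 6
  item 7: 8 − 2 = 6
  item 11: 8 − 7 = 1
After reverse-coding: 2, 3, 2, 1, 6, 2, 6, 3, 1, 7, 1, 7, 6, 7, 1, 7, 4, 7, 1, 4
Total = 2 + 3 + 2 + 1 + 6 + 2 + 6 + 3 + 1 + 7 + 1 + 7 + 6 + 7 + 1 + 7 + 4 + 7 + 1 + 4 = 78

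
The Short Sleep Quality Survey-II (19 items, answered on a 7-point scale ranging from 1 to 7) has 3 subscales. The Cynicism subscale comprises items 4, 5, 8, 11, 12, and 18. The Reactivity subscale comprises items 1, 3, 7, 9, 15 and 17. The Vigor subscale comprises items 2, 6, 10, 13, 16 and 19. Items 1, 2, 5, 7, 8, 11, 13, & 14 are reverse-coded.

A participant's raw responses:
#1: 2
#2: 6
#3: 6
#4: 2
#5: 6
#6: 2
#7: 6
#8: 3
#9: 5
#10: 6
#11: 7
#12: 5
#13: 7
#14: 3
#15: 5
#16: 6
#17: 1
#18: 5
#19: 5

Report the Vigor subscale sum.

Vigor items: 2, 6, 10, 13, 16, 19.
Of these, items 2 and 13 are reverse-coded; on a 1–7 scale, reversed = 8 − raw.
  item 2: 8 − 6 = 2
  item 6: 2
  item 10: 6
  item 13: 8 − 7 = 1
  item 16: 6
  item 19: 5
Sum = 2 + 2 + 6 + 1 + 6 + 5 = 22

22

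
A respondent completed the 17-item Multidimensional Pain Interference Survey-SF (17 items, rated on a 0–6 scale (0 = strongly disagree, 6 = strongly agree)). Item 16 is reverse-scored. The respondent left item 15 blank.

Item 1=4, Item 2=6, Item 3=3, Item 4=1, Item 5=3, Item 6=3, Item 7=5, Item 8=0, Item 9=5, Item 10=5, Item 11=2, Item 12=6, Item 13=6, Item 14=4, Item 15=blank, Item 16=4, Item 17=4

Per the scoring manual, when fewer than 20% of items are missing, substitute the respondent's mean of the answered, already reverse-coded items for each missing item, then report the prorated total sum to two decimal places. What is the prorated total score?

62.69

Reverse-coded (reversed = (0+6) − raw = 6 − raw):
  item 16: 6 − 4 = 2
Completed scored items (16 of 17): 4, 6, 3, 1, 3, 3, 5, 0, 5, 5, 2, 6, 6, 4, 2, 4; sum = 59.
Person mean = 59 / 16 ≈ 3.6875
Prorated total = (59 / 16) × 17 = 62.69 (to 2 dp)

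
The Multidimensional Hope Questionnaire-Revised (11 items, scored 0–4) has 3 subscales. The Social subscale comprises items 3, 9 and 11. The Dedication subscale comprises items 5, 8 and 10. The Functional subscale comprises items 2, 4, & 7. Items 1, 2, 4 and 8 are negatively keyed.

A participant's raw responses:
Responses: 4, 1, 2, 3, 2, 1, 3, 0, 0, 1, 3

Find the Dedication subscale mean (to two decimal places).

2.33

Dedication items: 5, 8, 10.
Of these, item 8 is negatively keyed; reverse-coded value = 4 − response.
  item 5: 2
  item 8: 4 − 0 = 4
  item 10: 1
Sum = 2 + 4 + 1 = 7
Mean = 7 / 3 = 2.33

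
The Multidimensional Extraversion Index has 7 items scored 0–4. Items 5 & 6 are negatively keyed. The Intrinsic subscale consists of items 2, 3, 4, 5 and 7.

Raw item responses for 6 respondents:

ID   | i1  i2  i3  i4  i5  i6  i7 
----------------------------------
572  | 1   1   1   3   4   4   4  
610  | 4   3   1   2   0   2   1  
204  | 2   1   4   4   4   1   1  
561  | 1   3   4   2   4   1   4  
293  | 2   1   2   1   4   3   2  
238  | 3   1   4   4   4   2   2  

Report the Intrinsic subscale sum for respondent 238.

Respondent 238 raw: 3, 1, 4, 4, 4, 2, 2.
Intrinsic items: 2, 3, 4, 5, 7.
Reverse-coded (reversed = (0+4) − raw = 4 − raw):
  item 2: 1
  item 3: 4
  item 4: 4
  item 5: 4 − 4 = 0
  item 7: 2
Sum = 1 + 4 + 4 + 0 + 2 = 11

11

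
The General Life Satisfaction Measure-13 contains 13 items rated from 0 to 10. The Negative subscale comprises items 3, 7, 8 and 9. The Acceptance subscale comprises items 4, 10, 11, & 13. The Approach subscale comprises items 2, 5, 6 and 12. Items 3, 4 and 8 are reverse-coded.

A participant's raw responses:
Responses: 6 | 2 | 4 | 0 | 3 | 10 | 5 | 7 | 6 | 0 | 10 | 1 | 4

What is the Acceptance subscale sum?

24

Acceptance items: 4, 10, 11, 13.
Of these, item 4 is reverse-coded; reverse-coded value = 10 − response.
  item 4: 10 − 0 = 10
  item 10: 0
  item 11: 10
  item 13: 4
Sum = 10 + 0 + 10 + 4 = 24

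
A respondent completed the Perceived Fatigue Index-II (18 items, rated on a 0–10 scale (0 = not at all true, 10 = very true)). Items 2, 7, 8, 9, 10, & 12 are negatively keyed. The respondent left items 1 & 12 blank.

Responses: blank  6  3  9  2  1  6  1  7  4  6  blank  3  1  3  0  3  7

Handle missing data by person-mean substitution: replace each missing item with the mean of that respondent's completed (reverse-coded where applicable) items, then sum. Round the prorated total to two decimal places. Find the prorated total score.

Reverse-coded (reversed = (0+10) − raw = 10 − raw):
  item 2: 10 − 6 = 4
  item 7: 10 − 6 = 4
  item 8: 10 − 1 = 9
  item 9: 10 − 7 = 3
  item 10: 10 − 4 = 6
Completed scored items (16 of 18): 4, 3, 9, 2, 1, 4, 9, 3, 6, 6, 3, 1, 3, 0, 3, 7; sum = 64.
Person mean = 64 / 16 ≈ 4.0000
Prorated total = (64 / 16) × 18 = 72.00 (to 2 dp)

72.00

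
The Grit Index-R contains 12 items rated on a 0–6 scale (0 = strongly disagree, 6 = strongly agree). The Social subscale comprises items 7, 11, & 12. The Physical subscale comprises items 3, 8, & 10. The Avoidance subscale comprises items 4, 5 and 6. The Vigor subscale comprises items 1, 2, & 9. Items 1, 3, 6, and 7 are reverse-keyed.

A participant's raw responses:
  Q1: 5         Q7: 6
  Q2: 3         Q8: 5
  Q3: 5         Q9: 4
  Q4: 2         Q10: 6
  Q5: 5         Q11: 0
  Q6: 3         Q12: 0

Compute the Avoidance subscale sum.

Avoidance items: 4, 5, 6.
Of these, item 6 is reverse-keyed; reversed = (0+6) − raw = 6 − raw.
  item 4: 2
  item 5: 5
  item 6: 6 − 3 = 3
Sum = 2 + 5 + 3 = 10

10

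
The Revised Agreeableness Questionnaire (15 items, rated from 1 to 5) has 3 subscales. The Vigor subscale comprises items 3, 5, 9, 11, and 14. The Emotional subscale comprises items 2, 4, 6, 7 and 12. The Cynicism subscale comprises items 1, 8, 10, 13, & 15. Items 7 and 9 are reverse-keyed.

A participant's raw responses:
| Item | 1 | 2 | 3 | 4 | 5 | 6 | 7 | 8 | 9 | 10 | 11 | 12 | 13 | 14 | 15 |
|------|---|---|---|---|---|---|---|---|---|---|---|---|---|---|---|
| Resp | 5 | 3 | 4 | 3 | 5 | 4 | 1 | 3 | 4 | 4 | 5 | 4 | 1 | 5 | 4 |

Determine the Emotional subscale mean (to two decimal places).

3.80

Emotional items: 2, 4, 6, 7, 12.
Of these, item 7 is reverse-keyed; reversed = (1+5) − raw = 6 − raw.
  item 2: 3
  item 4: 3
  item 6: 4
  item 7: 6 − 1 = 5
  item 12: 4
Sum = 3 + 3 + 4 + 5 + 4 = 19
Mean = 19 / 5 = 3.80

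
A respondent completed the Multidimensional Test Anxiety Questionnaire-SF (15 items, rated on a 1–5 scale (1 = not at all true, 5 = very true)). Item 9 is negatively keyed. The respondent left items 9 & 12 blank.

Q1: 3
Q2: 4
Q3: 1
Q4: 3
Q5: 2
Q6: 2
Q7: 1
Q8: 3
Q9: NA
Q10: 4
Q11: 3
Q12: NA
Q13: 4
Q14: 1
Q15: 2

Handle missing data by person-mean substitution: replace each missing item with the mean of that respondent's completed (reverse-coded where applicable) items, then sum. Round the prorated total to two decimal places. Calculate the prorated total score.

38.08

Reverse-coded (on a 1–5 scale, reversed = 6 − raw):
Completed scored items (13 of 15): 3, 4, 1, 3, 2, 2, 1, 3, 4, 3, 4, 1, 2; sum = 33.
Person mean = 33 / 13 ≈ 2.5385
Prorated total = (33 / 13) × 15 = 38.08 (to 2 dp)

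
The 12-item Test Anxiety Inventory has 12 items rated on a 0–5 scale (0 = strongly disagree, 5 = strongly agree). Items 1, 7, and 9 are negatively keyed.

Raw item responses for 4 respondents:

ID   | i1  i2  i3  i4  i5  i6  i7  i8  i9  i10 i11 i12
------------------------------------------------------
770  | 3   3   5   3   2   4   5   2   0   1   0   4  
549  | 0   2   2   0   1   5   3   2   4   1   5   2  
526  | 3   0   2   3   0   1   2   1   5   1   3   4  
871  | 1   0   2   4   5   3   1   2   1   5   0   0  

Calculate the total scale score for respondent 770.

Respondent 770 raw: 3, 3, 5, 3, 2, 4, 5, 2, 0, 1, 0, 4.
Reverse-coded (reversed = (0+5) − raw = 5 − raw):
  item 1: 5 − 3 = 2
  item 2: 3
  item 3: 5
  item 4: 3
  item 5: 2
  item 6: 4
  item 7: 5 − 5 = 0
  item 8: 2
  item 9: 5 − 0 = 5
  item 10: 1
  item 11: 0
  item 12: 4
Sum = 2 + 3 + 5 + 3 + 2 + 4 + 0 + 2 + 5 + 1 + 0 + 4 = 31

31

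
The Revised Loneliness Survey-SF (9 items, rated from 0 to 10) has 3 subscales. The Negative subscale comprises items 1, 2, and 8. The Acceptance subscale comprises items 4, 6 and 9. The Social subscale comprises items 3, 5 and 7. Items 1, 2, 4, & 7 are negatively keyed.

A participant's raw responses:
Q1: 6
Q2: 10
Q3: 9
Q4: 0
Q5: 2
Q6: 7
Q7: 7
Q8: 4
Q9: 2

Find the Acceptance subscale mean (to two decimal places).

Acceptance items: 4, 6, 9.
Of these, item 4 is negatively keyed; on a 0–10 scale, reversed = 10 − raw.
  item 4: 10 − 0 = 10
  item 6: 7
  item 9: 2
Sum = 10 + 7 + 2 = 19
Mean = 19 / 3 = 6.33

6.33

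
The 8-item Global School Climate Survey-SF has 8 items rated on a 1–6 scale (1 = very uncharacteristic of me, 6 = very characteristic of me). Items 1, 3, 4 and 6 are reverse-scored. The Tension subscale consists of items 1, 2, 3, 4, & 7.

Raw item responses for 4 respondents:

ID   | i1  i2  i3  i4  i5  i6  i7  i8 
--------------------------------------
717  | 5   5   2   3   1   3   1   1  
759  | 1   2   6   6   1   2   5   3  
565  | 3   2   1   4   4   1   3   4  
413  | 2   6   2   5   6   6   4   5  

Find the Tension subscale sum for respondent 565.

18

Respondent 565 raw: 3, 2, 1, 4, 4, 1, 3, 4.
Tension items: 1, 2, 3, 4, 7.
Reverse-coded (on a 1–6 scale, reversed = 7 − raw):
  item 1: 7 − 3 = 4
  item 2: 2
  item 3: 7 − 1 = 6
  item 4: 7 − 4 = 3
  item 7: 3
Sum = 4 + 2 + 6 + 3 + 3 = 18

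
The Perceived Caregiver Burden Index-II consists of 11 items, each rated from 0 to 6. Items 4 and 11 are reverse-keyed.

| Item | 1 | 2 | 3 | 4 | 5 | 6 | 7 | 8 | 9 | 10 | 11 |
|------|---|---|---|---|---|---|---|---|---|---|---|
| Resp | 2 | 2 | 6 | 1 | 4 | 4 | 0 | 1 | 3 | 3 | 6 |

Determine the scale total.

Apply reverse scoring (on a 0–6 scale, reversed = 6 − raw):
  item 4: 6 − 1 = 5
  item 11: 6 − 6 = 0
Scored responses: 2, 2, 6, 5, 4, 4, 0, 1, 3, 3, 0
Total = 2 + 2 + 6 + 5 + 4 + 4 + 0 + 1 + 3 + 3 + 0 = 30

30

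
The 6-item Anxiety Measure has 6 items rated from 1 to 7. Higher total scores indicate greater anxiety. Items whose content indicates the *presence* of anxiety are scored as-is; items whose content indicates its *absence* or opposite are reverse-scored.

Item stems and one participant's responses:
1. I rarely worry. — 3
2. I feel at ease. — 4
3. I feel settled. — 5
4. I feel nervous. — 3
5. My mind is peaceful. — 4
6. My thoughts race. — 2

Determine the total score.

21

Items 1, 2, 3, 5 describe the absence/opposite of anxiety → reverse-score.
reversed = (1+7) − raw = 8 − raw.
  item 1: 8 − 3 = 5
  item 2: 8 − 4 = 4
  item 3: 8 − 5 = 3
  item 4: 3
  item 5: 8 − 4 = 4
  item 6: 2
Total = 5 + 4 + 3 + 3 + 4 + 2 = 21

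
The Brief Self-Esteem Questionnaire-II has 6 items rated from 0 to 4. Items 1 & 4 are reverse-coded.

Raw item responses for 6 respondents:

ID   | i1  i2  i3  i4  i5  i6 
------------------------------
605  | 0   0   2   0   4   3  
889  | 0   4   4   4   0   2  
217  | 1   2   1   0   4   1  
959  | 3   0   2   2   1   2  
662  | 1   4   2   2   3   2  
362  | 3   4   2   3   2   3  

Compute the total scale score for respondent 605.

Respondent 605 raw: 0, 0, 2, 0, 4, 3.
Reverse-coded (on a 0–4 scale, reversed = 4 − raw):
  item 1: 4 − 0 = 4
  item 2: 0
  item 3: 2
  item 4: 4 − 0 = 4
  item 5: 4
  item 6: 3
Sum = 4 + 0 + 2 + 4 + 4 + 3 = 17

17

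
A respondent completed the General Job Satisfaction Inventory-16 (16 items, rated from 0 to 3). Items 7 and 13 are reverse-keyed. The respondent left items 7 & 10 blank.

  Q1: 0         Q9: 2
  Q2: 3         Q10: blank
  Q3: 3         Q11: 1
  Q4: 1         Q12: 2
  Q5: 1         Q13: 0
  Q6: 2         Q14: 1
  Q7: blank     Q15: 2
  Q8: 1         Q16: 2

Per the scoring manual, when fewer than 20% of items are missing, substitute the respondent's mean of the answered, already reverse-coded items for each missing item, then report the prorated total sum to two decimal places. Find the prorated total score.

27.43

Reverse-coded (reverse-coded value = 3 − response):
  item 13: 3 − 0 = 3
Completed scored items (14 of 16): 0, 3, 3, 1, 1, 2, 1, 2, 1, 2, 3, 1, 2, 2; sum = 24.
Person mean = 24 / 14 ≈ 1.7143
Prorated total = (24 / 14) × 16 = 27.43 (to 2 dp)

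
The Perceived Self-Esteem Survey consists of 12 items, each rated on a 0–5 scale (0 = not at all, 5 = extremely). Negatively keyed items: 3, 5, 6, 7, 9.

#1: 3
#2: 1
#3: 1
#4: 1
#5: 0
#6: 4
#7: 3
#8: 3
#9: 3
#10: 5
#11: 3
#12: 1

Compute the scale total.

31

Apply reverse scoring (on a 0–5 scale, reversed = 5 − raw):
  item 3: 5 − 1 = 4
  item 5: 5 − 0 = 5
  item 6: 5 − 4 = 1
  item 7: 5 − 3 = 2
  item 9: 5 − 3 = 2
Scored items: 3, 1, 4, 1, 5, 1, 2, 3, 2, 5, 3, 1
Total = 3 + 1 + 4 + 1 + 5 + 1 + 2 + 3 + 2 + 5 + 3 + 1 = 31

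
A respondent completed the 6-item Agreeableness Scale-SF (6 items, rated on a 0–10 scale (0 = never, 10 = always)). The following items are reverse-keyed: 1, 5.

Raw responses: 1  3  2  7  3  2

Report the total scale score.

Reverse-keyed items use 10 − raw:
  item 1: 10 − 1 = 9
  item 5: 10 − 3 = 7
After reverse-coding: 9, 3, 2, 7, 7, 2
Total = 9 + 3 + 2 + 7 + 7 + 2 = 30

30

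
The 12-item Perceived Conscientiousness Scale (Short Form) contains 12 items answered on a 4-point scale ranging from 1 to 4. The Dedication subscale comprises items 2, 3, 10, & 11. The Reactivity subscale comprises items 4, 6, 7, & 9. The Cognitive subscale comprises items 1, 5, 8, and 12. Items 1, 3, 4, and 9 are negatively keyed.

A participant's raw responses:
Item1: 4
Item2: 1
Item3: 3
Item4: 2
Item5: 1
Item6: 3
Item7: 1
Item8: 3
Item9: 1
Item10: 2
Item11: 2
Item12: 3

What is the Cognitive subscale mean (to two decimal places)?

2.00

Cognitive items: 1, 5, 8, 12.
Of these, item 1 is negatively keyed; reverse-coded value = 5 − response.
  item 1: 5 − 4 = 1
  item 5: 1
  item 8: 3
  item 12: 3
Sum = 1 + 1 + 3 + 3 = 8
Mean = 8 / 4 = 2.00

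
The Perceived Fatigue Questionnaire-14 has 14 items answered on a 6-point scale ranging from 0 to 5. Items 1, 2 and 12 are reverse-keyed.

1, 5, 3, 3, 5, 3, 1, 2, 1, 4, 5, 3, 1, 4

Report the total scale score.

Reverse-keyed items use 5 − raw:
  item 1: 5 − 1 = 4
  item 2: 5 − 5 = 0
  item 12: 5 − 3 = 2
After reverse-coding: 4, 0, 3, 3, 5, 3, 1, 2, 1, 4, 5, 2, 1, 4
Total = 4 + 0 + 3 + 3 + 5 + 3 + 1 + 2 + 1 + 4 + 5 + 2 + 1 + 4 = 38

38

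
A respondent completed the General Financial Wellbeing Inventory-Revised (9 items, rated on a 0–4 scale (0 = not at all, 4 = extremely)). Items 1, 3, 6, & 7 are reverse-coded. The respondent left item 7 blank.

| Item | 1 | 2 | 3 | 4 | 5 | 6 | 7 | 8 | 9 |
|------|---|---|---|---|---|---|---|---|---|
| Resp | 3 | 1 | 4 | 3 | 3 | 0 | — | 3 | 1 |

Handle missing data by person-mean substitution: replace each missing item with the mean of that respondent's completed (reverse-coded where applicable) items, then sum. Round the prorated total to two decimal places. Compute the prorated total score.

Reverse-coded (on a 0–4 scale, reversed = 4 − raw):
  item 1: 4 − 3 = 1
  item 3: 4 − 4 = 0
  item 6: 4 − 0 = 4
Completed scored items (8 of 9): 1, 1, 0, 3, 3, 4, 3, 1; sum = 16.
Person mean = 16 / 8 ≈ 2.0000
Prorated total = (16 / 8) × 9 = 18.00 (to 2 dp)

18.00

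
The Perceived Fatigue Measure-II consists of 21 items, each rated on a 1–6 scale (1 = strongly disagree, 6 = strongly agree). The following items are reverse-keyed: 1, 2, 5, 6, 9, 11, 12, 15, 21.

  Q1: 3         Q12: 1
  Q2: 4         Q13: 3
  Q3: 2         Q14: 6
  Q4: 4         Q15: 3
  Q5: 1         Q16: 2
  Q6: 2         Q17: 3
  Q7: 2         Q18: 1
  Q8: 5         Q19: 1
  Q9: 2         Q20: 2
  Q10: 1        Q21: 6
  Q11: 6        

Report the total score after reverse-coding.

Reversing items 1, 2, 5, 6, 9, 11, 12, 15, & 21 with 7 − raw:
Total = (7−3) + (7−4) + 2 + 4 + (7−1) + (7−2) + 2 + 5 + (7−2) + 1 + (7−6) + (7−1) + 3 + 6 + (7−3) + 2 + 3 + 1 + 1 + 2 + (7−6)
      = 4 + 3 + 2 + 4 + 6 + 5 + 2 + 5 + 5 + 1 + 1 + 6 + 3 + 6 + 4 + 2 + 3 + 1 + 1 + 2 + 1 = 67

67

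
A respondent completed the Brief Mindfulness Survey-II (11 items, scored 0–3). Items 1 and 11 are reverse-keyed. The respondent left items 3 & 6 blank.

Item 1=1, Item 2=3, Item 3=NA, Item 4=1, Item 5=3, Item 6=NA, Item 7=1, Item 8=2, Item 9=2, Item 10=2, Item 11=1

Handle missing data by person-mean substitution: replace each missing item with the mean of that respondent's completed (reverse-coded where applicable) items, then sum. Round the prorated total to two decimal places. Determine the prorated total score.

22.00

Reverse-coded (reversed = (0+3) − raw = 3 − raw):
  item 1: 3 − 1 = 2
  item 11: 3 − 1 = 2
Completed scored items (9 of 11): 2, 3, 1, 3, 1, 2, 2, 2, 2; sum = 18.
Person mean = 18 / 9 ≈ 2.0000
Prorated total = (18 / 9) × 11 = 22.00 (to 2 dp)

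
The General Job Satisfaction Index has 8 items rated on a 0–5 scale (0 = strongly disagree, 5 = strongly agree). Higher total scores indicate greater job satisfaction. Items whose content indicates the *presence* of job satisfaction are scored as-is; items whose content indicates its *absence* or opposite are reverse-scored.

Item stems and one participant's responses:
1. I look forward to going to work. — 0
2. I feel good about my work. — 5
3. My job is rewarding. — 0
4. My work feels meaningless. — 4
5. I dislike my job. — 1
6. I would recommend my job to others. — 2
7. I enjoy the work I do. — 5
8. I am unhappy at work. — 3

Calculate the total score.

19

Items 4, 5, 8 describe the absence/opposite of job satisfaction → reverse-score.
reversed = (0+5) − raw = 5 − raw.
  item 1: 0
  item 2: 5
  item 3: 0
  item 4: 5 − 4 = 1
  item 5: 5 − 1 = 4
  item 6: 2
  item 7: 5
  item 8: 5 − 3 = 2
Total = 0 + 5 + 0 + 1 + 4 + 2 + 5 + 2 = 19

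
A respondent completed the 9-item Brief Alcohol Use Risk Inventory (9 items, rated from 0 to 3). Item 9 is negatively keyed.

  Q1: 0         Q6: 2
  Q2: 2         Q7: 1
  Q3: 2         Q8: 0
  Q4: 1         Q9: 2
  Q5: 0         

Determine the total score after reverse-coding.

9

Reversing item 9 with 3 − raw:
Total = 0 + 2 + 2 + 1 + 0 + 2 + 1 + 0 + (3−2)
      = 0 + 2 + 2 + 1 + 0 + 2 + 1 + 0 + 1 = 9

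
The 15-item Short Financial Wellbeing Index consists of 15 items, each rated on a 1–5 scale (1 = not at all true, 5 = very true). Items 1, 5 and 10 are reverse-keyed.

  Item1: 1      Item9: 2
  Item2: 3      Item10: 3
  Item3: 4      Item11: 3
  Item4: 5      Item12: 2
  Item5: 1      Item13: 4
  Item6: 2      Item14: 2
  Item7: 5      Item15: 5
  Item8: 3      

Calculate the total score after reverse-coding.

53

Raw sum = 45. Reverse-keyed items: 1, 5, 10; their raw sum = 5.
Each reversal replaces raw with 6 − raw, changing the total by 6 − 2·raw per item.
Total = 45 + 3·6 − 2·5 = 45 + 18 − 10 = 53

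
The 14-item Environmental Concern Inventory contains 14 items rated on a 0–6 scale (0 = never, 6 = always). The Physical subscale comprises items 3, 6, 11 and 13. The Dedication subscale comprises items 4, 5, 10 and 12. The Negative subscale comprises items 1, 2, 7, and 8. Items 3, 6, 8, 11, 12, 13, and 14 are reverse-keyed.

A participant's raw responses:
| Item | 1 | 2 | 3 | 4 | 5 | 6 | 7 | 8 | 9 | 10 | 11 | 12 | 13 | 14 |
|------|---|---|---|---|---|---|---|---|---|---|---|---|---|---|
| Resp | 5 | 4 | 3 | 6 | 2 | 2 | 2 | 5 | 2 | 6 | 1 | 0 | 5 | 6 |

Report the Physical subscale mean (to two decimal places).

Physical items: 3, 6, 11, 13.
Of these, items 3, 6, 11 and 13 are reverse-keyed; on a 0–6 scale, reversed = 6 − raw.
  item 3: 6 − 3 = 3
  item 6: 6 − 2 = 4
  item 11: 6 − 1 = 5
  item 13: 6 − 5 = 1
Sum = 3 + 4 + 5 + 1 = 13
Mean = 13 / 4 = 3.25

3.25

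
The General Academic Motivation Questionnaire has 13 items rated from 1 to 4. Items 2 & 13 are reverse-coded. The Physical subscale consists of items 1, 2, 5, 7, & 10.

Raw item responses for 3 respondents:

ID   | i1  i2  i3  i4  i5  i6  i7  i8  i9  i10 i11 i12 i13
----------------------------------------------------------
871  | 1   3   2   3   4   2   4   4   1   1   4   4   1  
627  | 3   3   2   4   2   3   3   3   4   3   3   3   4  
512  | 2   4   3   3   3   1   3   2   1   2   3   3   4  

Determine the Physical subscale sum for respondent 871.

12

Respondent 871 raw: 1, 3, 2, 3, 4, 2, 4, 4, 1, 1, 4, 4, 1.
Physical items: 1, 2, 5, 7, 10.
Reverse-coded (on a 1–4 scale, reversed = 5 − raw):
  item 1: 1
  item 2: 5 − 3 = 2
  item 5: 4
  item 7: 4
  item 10: 1
Sum = 1 + 2 + 4 + 4 + 1 = 12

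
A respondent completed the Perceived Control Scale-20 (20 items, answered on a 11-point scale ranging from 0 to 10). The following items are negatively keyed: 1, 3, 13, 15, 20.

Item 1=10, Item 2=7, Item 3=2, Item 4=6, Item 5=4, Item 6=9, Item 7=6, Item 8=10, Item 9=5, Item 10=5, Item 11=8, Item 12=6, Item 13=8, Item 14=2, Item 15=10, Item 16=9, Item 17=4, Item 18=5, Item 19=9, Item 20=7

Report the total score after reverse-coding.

108

Reverse-coded items (reversed = (0+10) − raw = 10 − raw):
  item 1: 10 − 10 = 0
  item 3: 10 − 2 = 8
  item 13: 10 − 8 = 2
  item 15: 10 − 10 = 0
  item 20: 10 − 7 = 3
After reverse-coding: 0, 7, 8, 6, 4, 9, 6, 10, 5, 5, 8, 6, 2, 2, 0, 9, 4, 5, 9, 3
Total = 0 + 7 + 8 + 6 + 4 + 9 + 6 + 10 + 5 + 5 + 8 + 6 + 2 + 2 + 0 + 9 + 4 + 5 + 9 + 3 = 108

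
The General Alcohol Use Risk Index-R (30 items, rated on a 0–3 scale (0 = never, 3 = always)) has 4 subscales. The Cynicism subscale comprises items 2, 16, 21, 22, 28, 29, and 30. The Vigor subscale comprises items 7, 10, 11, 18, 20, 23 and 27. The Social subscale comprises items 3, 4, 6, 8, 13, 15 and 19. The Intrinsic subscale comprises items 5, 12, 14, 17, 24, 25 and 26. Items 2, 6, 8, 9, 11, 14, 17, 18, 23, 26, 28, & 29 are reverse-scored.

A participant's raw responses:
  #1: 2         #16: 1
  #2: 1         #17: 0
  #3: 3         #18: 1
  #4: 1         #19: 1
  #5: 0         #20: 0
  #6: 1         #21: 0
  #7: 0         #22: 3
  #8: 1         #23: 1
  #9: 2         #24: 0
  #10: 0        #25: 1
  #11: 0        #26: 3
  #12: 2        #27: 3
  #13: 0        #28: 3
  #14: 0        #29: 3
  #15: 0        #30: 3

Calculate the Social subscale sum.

Social items: 3, 4, 6, 8, 13, 15, 19.
Of these, items 6 & 8 are reverse-scored; on a 0–3 scale, reversed = 3 − raw.
  item 3: 3
  item 4: 1
  item 6: 3 − 1 = 2
  item 8: 3 − 1 = 2
  item 13: 0
  item 15: 0
  item 19: 1
Sum = 3 + 1 + 2 + 2 + 0 + 0 + 1 = 9

9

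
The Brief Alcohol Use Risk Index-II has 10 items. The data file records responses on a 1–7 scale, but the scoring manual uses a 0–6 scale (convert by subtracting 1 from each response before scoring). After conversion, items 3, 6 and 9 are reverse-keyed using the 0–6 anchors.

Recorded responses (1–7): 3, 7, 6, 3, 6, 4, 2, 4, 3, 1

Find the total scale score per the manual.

27

Convert to 0–6: 2, 6, 5, 2, 5, 3, 1, 3, 2, 0
Reverse-coded (reversed = (0+6) − raw = 6 − raw):
  item 3: 6 − 5 = 1
  item 6: 6 − 3 = 3
  item 9: 6 − 2 = 4
Scored: 2, 6, 1, 2, 5, 3, 1, 3, 4, 0
Total = 27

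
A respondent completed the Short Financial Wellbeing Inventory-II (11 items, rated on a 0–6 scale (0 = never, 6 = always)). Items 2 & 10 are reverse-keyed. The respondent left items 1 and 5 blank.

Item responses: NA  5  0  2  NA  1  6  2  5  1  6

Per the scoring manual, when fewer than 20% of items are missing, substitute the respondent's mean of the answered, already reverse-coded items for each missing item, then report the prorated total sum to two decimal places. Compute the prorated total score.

Reverse-coded (reverse-coded value = 6 − response):
  item 2: 6 − 5 = 1
  item 10: 6 − 1 = 5
Completed scored items (9 of 11): 1, 0, 2, 1, 6, 2, 5, 5, 6; sum = 28.
Person mean = 28 / 9 ≈ 3.1111
Prorated total = (28 / 9) × 11 = 34.22 (to 2 dp)

34.22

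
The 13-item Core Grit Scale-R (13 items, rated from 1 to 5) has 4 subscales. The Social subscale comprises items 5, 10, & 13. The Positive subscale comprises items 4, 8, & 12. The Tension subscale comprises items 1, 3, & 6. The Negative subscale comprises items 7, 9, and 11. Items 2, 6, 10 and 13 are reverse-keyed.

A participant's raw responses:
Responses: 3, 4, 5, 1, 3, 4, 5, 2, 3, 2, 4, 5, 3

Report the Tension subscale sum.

Tension items: 1, 3, 6.
Of these, item 6 is reverse-keyed; reverse-coded value = 6 − response.
  item 1: 3
  item 3: 5
  item 6: 6 − 4 = 2
Sum = 3 + 5 + 2 = 10

10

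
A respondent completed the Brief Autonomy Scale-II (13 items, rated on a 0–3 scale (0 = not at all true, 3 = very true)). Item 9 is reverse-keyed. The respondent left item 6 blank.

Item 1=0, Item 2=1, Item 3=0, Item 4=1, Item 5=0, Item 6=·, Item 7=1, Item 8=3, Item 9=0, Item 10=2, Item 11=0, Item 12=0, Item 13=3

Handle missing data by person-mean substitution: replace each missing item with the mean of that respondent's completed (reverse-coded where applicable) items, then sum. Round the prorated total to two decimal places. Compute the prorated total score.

15.17

Reverse-coded (on a 0–3 scale, reversed = 3 − raw):
  item 9: 3 − 0 = 3
Completed scored items (12 of 13): 0, 1, 0, 1, 0, 1, 3, 3, 2, 0, 0, 3; sum = 14.
Person mean = 14 / 12 ≈ 1.1667
Prorated total = (14 / 12) × 13 = 15.17 (to 2 dp)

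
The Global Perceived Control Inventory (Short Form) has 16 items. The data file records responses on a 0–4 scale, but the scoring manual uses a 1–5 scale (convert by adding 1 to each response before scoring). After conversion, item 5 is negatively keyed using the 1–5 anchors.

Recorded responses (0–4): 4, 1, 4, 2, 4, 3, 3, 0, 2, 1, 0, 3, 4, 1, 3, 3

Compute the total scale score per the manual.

Convert to 1–5: 5, 2, 5, 3, 5, 4, 4, 1, 3, 2, 1, 4, 5, 2, 4, 4
Reverse-coded (reversed = (1+5) − raw = 6 − raw):
  item 5: 6 − 5 = 1
Scored: 5, 2, 5, 3, 1, 4, 4, 1, 3, 2, 1, 4, 5, 2, 4, 4
Total = 50

50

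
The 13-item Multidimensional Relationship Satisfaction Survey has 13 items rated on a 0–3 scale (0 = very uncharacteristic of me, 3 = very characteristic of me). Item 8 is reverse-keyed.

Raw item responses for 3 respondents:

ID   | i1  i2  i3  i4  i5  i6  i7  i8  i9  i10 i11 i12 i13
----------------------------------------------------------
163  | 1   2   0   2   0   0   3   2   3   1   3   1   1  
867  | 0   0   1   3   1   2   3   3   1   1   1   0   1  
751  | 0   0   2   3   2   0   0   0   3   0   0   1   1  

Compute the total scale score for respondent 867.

14

Respondent 867 raw: 0, 0, 1, 3, 1, 2, 3, 3, 1, 1, 1, 0, 1.
Reverse-coded (reversed = (0+3) − raw = 3 − raw):
  item 1: 0
  item 2: 0
  item 3: 1
  item 4: 3
  item 5: 1
  item 6: 2
  item 7: 3
  item 8: 3 − 3 = 0
  item 9: 1
  item 10: 1
  item 11: 1
  item 12: 0
  item 13: 1
Sum = 0 + 0 + 1 + 3 + 1 + 2 + 3 + 0 + 1 + 1 + 1 + 0 + 1 = 14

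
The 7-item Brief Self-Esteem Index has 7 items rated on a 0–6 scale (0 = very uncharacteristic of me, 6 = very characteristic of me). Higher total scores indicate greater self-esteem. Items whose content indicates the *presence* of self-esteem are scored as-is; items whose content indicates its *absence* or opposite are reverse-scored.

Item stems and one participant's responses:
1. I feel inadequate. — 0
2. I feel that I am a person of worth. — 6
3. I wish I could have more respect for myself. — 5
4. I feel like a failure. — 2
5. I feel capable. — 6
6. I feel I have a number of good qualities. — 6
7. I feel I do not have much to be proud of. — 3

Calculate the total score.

Items 1, 3, 4, 7 describe the absence/opposite of self-esteem → reverse-score.
on a 0–6 scale, reversed = 6 − raw.
  item 1: 6 − 0 = 6
  item 2: 6
  item 3: 6 − 5 = 1
  item 4: 6 − 2 = 4
  item 5: 6
  item 6: 6
  item 7: 6 − 3 = 3
Total = 6 + 6 + 1 + 4 + 6 + 6 + 3 = 32

32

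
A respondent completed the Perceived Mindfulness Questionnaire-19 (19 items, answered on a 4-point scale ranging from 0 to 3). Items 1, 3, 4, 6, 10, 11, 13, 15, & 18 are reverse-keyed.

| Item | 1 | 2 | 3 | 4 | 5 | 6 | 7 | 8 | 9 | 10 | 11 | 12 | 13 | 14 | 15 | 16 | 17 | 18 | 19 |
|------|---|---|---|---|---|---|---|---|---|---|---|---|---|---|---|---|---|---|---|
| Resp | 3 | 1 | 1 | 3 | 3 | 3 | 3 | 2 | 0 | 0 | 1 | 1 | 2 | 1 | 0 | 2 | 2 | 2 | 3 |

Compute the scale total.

30

Reversing items 1, 3, 4, 6, 10, 11, 13, 15, & 18 with 3 − raw:
Total = (3−3) + 1 + (3−1) + (3−3) + 3 + (3−3) + 3 + 2 + 0 + (3−0) + (3−1) + 1 + (3−2) + 1 + (3−0) + 2 + 2 + (3−2) + 3
      = 0 + 1 + 2 + 0 + 3 + 0 + 3 + 2 + 0 + 3 + 2 + 1 + 1 + 1 + 3 + 2 + 2 + 1 + 3 = 30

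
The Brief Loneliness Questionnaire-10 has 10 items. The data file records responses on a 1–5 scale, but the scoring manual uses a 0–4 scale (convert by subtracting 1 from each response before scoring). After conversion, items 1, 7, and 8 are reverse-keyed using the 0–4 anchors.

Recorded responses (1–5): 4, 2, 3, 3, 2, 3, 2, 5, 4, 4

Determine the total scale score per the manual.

Convert to 0–4: 3, 1, 2, 2, 1, 2, 1, 4, 3, 3
Reverse-coded (reverse-coded value = 4 − response):
  item 1: 4 − 3 = 1
  item 7: 4 − 1 = 3
  item 8: 4 − 4 = 0
Scored: 1, 1, 2, 2, 1, 2, 3, 0, 3, 3
Total = 18

18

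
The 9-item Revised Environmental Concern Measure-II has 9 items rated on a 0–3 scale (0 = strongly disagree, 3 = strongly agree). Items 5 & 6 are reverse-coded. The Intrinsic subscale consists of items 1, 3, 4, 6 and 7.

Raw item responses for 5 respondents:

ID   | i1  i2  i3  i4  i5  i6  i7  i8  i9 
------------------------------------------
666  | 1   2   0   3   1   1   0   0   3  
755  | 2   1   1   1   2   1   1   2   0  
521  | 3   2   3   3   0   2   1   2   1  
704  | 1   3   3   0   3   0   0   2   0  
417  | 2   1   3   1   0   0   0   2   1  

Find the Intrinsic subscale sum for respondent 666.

Respondent 666 raw: 1, 2, 0, 3, 1, 1, 0, 0, 3.
Intrinsic items: 1, 3, 4, 6, 7.
Reverse-coded (on a 0–3 scale, reversed = 3 − raw):
  item 1: 1
  item 3: 0
  item 4: 3
  item 6: 3 − 1 = 2
  item 7: 0
Sum = 1 + 0 + 3 + 2 + 0 = 6

6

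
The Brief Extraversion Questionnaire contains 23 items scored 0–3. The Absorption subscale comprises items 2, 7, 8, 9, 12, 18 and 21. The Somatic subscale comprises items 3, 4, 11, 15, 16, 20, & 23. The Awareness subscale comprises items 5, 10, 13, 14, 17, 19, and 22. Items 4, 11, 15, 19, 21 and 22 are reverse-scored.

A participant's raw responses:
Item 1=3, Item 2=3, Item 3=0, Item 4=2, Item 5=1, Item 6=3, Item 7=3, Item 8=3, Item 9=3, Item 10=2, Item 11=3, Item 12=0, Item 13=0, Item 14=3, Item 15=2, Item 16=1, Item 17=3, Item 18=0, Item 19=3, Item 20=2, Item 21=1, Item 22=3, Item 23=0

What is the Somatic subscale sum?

5

Somatic items: 3, 4, 11, 15, 16, 20, 23.
Of these, items 4, 11, and 15 are reverse-scored; reversed = (0+3) − raw = 3 − raw.
  item 3: 0
  item 4: 3 − 2 = 1
  item 11: 3 − 3 = 0
  item 15: 3 − 2 = 1
  item 16: 1
  item 20: 2
  item 23: 0
Sum = 0 + 1 + 0 + 1 + 1 + 2 + 0 = 5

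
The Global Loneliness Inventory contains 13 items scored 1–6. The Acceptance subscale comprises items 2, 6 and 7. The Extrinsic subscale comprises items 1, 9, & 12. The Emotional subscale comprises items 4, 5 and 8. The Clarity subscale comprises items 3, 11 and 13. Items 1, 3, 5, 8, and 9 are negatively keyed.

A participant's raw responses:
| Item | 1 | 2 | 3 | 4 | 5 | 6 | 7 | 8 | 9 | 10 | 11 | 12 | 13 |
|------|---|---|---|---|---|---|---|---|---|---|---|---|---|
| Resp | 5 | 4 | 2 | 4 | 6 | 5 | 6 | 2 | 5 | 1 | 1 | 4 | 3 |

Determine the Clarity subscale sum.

9

Clarity items: 3, 11, 13.
Of these, item 3 is negatively keyed; reverse-coded value = 7 − response.
  item 3: 7 − 2 = 5
  item 11: 1
  item 13: 3
Sum = 5 + 1 + 3 = 9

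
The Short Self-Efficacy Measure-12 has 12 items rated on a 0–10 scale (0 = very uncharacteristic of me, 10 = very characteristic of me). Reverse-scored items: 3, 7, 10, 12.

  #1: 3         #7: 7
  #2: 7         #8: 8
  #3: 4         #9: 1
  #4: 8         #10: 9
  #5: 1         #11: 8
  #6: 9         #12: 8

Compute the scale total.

Reverse-coded items (reverse-coded value = 10 − response):
  item 3: 10 − 4 = 6
  item 7: 10 − 7 = 3
  item 10: 10 − 9 = 1
  item 12: 10 − 8 = 2
Scored items: 3, 7, 6, 8, 1, 9, 3, 8, 1, 1, 8, 2
Total = 3 + 7 + 6 + 8 + 1 + 9 + 3 + 8 + 1 + 1 + 8 + 2 = 57

57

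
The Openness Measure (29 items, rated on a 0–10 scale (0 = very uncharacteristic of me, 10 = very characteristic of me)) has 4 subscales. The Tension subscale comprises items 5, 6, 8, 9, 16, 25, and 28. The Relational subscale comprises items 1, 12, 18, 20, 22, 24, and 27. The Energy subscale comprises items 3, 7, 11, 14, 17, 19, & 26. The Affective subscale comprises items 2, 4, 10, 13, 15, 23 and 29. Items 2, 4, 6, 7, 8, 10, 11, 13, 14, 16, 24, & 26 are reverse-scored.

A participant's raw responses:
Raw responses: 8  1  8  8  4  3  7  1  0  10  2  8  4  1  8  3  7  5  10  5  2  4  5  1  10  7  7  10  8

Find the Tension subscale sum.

47

Tension items: 5, 6, 8, 9, 16, 25, 28.
Of these, items 6, 8, & 16 are reverse-scored; reversed = (0+10) − raw = 10 − raw.
  item 5: 4
  item 6: 10 − 3 = 7
  item 8: 10 − 1 = 9
  item 9: 0
  item 16: 10 − 3 = 7
  item 25: 10
  item 28: 10
Sum = 4 + 7 + 9 + 0 + 7 + 10 + 10 = 47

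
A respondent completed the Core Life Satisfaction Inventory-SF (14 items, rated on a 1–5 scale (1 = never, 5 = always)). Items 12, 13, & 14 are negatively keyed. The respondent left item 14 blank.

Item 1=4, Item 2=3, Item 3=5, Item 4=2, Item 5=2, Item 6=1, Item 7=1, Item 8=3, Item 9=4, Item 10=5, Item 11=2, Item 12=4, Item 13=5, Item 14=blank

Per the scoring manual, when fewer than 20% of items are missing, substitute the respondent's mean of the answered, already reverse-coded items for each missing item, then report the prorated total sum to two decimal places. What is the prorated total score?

Reverse-coded (reversed = (1+5) − raw = 6 − raw):
  item 12: 6 − 4 = 2
  item 13: 6 − 5 = 1
Completed scored items (13 of 14): 4, 3, 5, 2, 2, 1, 1, 3, 4, 5, 2, 2, 1; sum = 35.
Person mean = 35 / 13 ≈ 2.6923
Prorated total = (35 / 13) × 14 = 37.69 (to 2 dp)

37.69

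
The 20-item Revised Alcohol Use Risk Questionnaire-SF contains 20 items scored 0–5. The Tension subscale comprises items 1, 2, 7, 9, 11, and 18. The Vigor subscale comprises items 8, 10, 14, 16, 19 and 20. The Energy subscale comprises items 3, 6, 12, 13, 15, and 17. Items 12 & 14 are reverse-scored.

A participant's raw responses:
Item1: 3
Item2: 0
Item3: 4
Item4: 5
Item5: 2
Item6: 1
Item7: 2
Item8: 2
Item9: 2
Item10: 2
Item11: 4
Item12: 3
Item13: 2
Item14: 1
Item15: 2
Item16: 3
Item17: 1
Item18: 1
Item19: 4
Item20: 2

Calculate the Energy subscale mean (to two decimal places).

Energy items: 3, 6, 12, 13, 15, 17.
Of these, item 12 is reverse-scored; on a 0–5 scale, reversed = 5 − raw.
  item 3: 4
  item 6: 1
  item 12: 5 − 3 = 2
  item 13: 2
  item 15: 2
  item 17: 1
Sum = 4 + 1 + 2 + 2 + 2 + 1 = 12
Mean = 12 / 6 = 2.00

2.00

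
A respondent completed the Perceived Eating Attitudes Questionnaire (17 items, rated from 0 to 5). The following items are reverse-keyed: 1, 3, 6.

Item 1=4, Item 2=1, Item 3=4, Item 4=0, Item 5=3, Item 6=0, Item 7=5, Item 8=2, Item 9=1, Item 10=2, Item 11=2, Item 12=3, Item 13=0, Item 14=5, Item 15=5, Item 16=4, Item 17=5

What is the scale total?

45

Raw sum = 46. Reverse-keyed items: 1, 3, 6; their raw sum = 8.
Each reversal replaces raw with 5 − raw, changing the total by 5 − 2·raw per item.
Total = 46 + 3·5 − 2·8 = 46 + 15 − 16 = 45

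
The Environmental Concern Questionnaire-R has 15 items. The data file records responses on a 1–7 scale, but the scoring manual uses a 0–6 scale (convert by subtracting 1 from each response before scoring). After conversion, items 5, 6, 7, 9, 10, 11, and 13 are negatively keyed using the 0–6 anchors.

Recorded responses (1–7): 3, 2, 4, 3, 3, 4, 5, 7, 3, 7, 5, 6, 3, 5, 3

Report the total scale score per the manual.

44

Convert to 0–6: 2, 1, 3, 2, 2, 3, 4, 6, 2, 6, 4, 5, 2, 4, 2
Reverse-coded (reverse-coded value = 6 − response):
  item 5: 6 − 2 = 4
  item 6: 6 − 3 = 3
  item 7: 6 − 4 = 2
  item 9: 6 − 2 = 4
  item 10: 6 − 6 = 0
  item 11: 6 − 4 = 2
  item 13: 6 − 2 = 4
Scored: 2, 1, 3, 2, 4, 3, 2, 6, 4, 0, 2, 5, 4, 4, 2
Total = 44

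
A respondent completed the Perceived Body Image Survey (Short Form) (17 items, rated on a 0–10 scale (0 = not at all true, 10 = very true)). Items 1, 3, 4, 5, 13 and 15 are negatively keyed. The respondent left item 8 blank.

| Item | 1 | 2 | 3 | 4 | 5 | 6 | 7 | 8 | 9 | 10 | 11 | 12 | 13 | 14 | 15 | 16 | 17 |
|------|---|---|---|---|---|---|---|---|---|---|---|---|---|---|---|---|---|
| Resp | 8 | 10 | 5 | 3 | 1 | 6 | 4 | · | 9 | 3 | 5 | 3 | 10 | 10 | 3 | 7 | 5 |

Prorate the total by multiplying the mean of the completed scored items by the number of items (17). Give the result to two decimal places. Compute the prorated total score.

97.75

Reverse-coded (reversed = (0+10) − raw = 10 − raw):
  item 1: 10 − 8 = 2
  item 3: 10 − 5 = 5
  item 4: 10 − 3 = 7
  item 5: 10 − 1 = 9
  item 13: 10 − 10 = 0
  item 15: 10 − 3 = 7
Completed scored items (16 of 17): 2, 10, 5, 7, 9, 6, 4, 9, 3, 5, 3, 0, 10, 7, 7, 5; sum = 92.
Person mean = 92 / 16 ≈ 5.7500
Prorated total = (92 / 16) × 17 = 97.75 (to 2 dp)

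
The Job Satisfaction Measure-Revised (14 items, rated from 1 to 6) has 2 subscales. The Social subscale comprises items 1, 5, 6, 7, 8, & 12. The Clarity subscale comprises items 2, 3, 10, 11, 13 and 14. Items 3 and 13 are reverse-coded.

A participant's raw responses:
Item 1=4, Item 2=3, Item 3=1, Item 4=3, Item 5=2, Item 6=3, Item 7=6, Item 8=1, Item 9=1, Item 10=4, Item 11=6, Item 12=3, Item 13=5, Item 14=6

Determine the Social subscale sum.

19

Social items: 1, 5, 6, 7, 8, 12.
  item 1: 4
  item 5: 2
  item 6: 3
  item 7: 6
  item 8: 1
  item 12: 3
Sum = 4 + 2 + 3 + 6 + 1 + 3 = 19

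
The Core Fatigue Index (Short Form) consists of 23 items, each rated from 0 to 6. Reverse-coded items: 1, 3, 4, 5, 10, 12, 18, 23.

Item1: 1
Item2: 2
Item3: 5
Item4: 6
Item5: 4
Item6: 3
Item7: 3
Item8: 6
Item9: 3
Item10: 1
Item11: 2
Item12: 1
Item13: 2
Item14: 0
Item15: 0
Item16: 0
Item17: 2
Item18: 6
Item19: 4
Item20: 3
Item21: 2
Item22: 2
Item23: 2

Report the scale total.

56

Reversing items 1, 3, 4, 5, 10, 12, 18 and 23 with 6 − raw:
Total = (6−1) + 2 + (6−5) + (6−6) + (6−4) + 3 + 3 + 6 + 3 + (6−1) + 2 + (6−1) + 2 + 0 + 0 + 0 + 2 + (6−6) + 4 + 3 + 2 + 2 + (6−2)
      = 5 + 2 + 1 + 0 + 2 + 3 + 3 + 6 + 3 + 5 + 2 + 5 + 2 + 0 + 0 + 0 + 2 + 0 + 4 + 3 + 2 + 2 + 4 = 56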